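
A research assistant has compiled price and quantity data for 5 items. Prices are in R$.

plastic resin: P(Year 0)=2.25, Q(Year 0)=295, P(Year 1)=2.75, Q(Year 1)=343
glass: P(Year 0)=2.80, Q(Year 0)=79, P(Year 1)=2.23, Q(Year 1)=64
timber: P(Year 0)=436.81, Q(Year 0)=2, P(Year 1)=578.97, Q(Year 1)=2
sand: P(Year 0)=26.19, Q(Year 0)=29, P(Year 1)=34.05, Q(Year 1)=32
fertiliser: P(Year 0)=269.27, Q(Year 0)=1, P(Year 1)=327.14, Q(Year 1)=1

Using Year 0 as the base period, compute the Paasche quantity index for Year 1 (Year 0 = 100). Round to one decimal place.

105.8

Paasche quantity index uses current-period prices as weights.
ΣP(Year 1)·Q(Year 1) = 2.75×343 + 2.23×64 + 578.97×2 + 34.05×32 + 327.14×1 = 943.25 + 142.72 + 1157.94 + 1089.6 + 327.14 = 3660.65
ΣP(Year 1)·Q(Year 0) = 2.75×295 + 2.23×79 + 578.97×2 + 34.05×29 + 327.14×1 = 811.25 + 176.17 + 1157.94 + 987.45 + 327.14 = 3459.95
Index = 3660.65 / 3459.95 × 100 = 105.8007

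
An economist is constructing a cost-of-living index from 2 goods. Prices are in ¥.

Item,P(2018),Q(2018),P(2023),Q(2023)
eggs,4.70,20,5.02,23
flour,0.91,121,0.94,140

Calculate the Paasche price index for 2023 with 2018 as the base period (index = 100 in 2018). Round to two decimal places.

104.91

Paasche price index uses current-period quantities as weights.
ΣP(2023)·Q(2023) = 5.02×23 + 0.94×140 = 115.46 + 131.6 = 247.06
ΣP(2018)·Q(2023) = 4.70×23 + 0.91×140 = 108.1 + 127.4 = 235.5
Index = 247.06 / 235.5 × 100 = 104.9087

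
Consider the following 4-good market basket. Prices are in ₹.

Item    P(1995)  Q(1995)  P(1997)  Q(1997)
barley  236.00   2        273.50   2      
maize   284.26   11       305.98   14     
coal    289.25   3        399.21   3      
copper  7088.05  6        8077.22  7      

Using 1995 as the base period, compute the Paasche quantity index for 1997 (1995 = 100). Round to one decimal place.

116.8

Paasche quantity index uses current-period prices as weights.
ΣP(1997)·Q(1997) = 273.50×2 + 305.98×14 + 399.21×3 + 8077.22×7 = 547 + 4283.72 + 1197.63 + 56540.54 = 62568.89
ΣP(1997)·Q(1995) = 273.50×2 + 305.98×11 + 399.21×3 + 8077.22×6 = 547 + 3365.78 + 1197.63 + 48463.32 = 53573.73
Index = 62568.89 / 53573.73 × 100 = 116.7902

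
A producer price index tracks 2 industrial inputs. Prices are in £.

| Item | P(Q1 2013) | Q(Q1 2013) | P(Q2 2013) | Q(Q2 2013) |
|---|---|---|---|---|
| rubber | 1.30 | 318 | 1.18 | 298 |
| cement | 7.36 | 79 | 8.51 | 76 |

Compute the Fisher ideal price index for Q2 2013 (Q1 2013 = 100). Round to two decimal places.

Laspeyres component (base-period weights):
ΣP(Q2 2013)Q(Q1 2013) = 1.18×318 + 8.51×79 = 375.24 + 672.29 = 1047.53
ΣP(Q1 2013)Q(Q1 2013) = 1.30×318 + 7.36×79 = 413.4 + 581.44 = 994.84
L = 1047.53 / 994.84 × 100 = 105.2963
Paasche component (current-period weights):
ΣP(Q2 2013)Q(Q2 2013) = 1.18×298 + 8.51×76 = 351.64 + 646.76 = 998.4
ΣP(Q1 2013)Q(Q2 2013) = 1.30×298 + 7.36×76 = 387.4 + 559.36 = 946.76
P = 998.4 / 946.76 × 100 = 105.4544
Fisher = √(L × P) = √(105.2963 × 105.4544) = 105.3753

105.38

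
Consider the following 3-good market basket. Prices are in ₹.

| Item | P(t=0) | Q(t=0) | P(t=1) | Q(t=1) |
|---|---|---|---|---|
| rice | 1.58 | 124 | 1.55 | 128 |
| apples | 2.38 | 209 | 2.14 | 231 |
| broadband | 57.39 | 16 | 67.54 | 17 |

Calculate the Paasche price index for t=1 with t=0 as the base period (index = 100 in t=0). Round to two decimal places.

Paasche price index uses current-period quantities as weights.
ΣP(t=1)·Q(t=1) = 1.55×128 + 2.14×231 + 67.54×17 = 198.4 + 494.34 + 1148.18 = 1840.92
ΣP(t=0)·Q(t=1) = 1.58×128 + 2.38×231 + 57.39×17 = 202.24 + 549.78 + 975.63 = 1727.65
Index = 1840.92 / 1727.65 × 100 = 106.5563

106.56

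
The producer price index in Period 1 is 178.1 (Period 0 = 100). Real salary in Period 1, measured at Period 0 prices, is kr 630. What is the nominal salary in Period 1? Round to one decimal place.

Nominal = Real × (Index/100) = 630 × (178.1/100)
        = 630 × 1.781 = 1122.0300

1122.0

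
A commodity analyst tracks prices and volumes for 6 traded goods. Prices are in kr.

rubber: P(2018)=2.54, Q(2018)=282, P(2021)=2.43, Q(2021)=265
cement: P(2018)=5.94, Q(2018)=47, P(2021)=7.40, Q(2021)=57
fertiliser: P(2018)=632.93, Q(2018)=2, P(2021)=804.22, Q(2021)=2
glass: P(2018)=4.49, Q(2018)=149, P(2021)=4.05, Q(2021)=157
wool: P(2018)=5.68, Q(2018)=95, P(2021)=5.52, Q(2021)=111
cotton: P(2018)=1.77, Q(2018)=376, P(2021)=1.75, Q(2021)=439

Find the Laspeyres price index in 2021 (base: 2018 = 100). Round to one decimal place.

107.1

Laspeyres price index uses base-period quantities as weights.
ΣP(2021)·Q(2018) = 2.43×282 + 7.40×47 + 804.22×2 + 4.05×149 + 5.52×95 + 1.75×376 = 685.26 + 347.8 + 1608.44 + 603.45 + 524.4 + 658 = 4427.35
ΣP(2018)·Q(2018) = 2.54×282 + 5.94×47 + 632.93×2 + 4.49×149 + 5.68×95 + 1.77×376 = 716.28 + 279.18 + 1265.86 + 669.01 + 539.6 + 665.52 = 4135.45
Index = 4427.35 / 4135.45 × 100 = 107.0585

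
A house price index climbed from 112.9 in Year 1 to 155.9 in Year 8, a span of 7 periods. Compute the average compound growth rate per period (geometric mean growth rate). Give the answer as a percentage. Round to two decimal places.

Growth factor = (155.9/112.9)^(1/7) = (1.380868)^(1/7) = 1.047181
Growth rate = 1.047181 − 1 = 0.047181 = 4.7181%

4.72%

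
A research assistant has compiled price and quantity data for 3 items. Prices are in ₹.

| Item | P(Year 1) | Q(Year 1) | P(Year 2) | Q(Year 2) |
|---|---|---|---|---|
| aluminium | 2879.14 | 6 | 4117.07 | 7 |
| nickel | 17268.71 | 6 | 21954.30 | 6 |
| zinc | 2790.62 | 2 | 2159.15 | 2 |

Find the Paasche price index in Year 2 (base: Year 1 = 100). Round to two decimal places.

Paasche price index uses current-period quantities as weights.
ΣP(Year 2)·Q(Year 2) = 4117.07×7 + 21954.30×6 + 2159.15×2 = 28819.49 + 131725.8 + 4318.3 = 164863.59
ΣP(Year 1)·Q(Year 2) = 2879.14×7 + 17268.71×6 + 2790.62×2 = 20153.98 + 103612.26 + 5581.24 = 129347.48
Index = 164863.59 / 129347.48 × 100 = 127.4579

127.46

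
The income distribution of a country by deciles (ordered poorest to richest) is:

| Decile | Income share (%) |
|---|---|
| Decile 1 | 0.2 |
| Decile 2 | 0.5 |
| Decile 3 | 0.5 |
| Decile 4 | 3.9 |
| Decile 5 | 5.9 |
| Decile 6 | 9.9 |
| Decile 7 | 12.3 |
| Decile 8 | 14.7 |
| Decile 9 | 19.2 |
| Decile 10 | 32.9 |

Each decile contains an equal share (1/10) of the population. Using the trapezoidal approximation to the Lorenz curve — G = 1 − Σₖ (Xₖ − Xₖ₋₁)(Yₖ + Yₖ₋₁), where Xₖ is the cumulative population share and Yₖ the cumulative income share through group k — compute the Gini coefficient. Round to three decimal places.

0.525

Cumulative income shares Yₖ: 0.0020, 0.0070, 0.0120, 0.0510, 0.1100, 0.2090, 0.3320, 0.4790, 0.6710, 1.0000
Σ (Xₖ−Xₖ₋₁)(Yₖ+Yₖ₋₁) = (1/10)(0.0020+0.0000) + (1/10)(0.0070+0.0020) + (1/10)(0.0120+0.0070) + (1/10)(0.0510+0.0120) + (1/10)(0.1100+0.0510) + (1/10)(0.2090+0.1100) + (1/10)(0.3320+0.2090) + (1/10)(0.4790+0.3320) + (1/10)(0.6710+0.4790) + (1/10)(1.0000+0.6710)
  = 0.0002 + 0.0009 + 0.0019 + 0.0063 + 0.0161 + 0.0319 + 0.0541 + 0.0811 + 0.1150 + 0.1671 = 0.4746
G = 1 − 0.4746 = 0.5254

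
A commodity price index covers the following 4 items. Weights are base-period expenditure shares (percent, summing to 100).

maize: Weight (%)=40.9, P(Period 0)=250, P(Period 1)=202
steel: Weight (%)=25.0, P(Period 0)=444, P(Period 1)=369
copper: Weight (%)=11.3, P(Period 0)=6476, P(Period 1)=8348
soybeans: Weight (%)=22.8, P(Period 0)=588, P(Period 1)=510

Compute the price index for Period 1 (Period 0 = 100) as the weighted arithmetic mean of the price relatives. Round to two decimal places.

maize: 40.9 × (202/250) = 40.9 × 0.808000 = 33.0472
steel: 25.0 × (369/444) = 25.0 × 0.831081 = 20.7770
copper: 11.3 × (8348/6476) = 11.3 × 1.289067 = 14.5665
soybeans: 22.8 × (510/588) = 22.8 × 0.867347 = 19.7755
Index = Σ wᵢ·(p₁ᵢ/p₀ᵢ) = 33.0472 + 20.7770 + 14.5665 + 19.7755 = 88.1662

88.17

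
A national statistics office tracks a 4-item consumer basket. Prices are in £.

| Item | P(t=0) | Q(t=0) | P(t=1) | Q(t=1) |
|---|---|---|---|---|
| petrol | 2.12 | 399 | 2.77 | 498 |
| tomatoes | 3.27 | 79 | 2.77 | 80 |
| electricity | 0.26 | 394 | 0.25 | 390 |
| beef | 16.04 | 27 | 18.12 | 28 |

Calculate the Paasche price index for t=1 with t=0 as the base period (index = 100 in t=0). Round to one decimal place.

118.1

Paasche price index uses current-period quantities as weights.
ΣP(t=1)·Q(t=1) = 2.77×498 + 2.77×80 + 0.25×390 + 18.12×28 = 1379.46 + 221.6 + 97.5 + 507.36 = 2205.92
ΣP(t=0)·Q(t=1) = 2.12×498 + 3.27×80 + 0.26×390 + 16.04×28 = 1055.76 + 261.6 + 101.4 + 449.12 = 1867.88
Index = 2205.92 / 1867.88 × 100 = 118.0975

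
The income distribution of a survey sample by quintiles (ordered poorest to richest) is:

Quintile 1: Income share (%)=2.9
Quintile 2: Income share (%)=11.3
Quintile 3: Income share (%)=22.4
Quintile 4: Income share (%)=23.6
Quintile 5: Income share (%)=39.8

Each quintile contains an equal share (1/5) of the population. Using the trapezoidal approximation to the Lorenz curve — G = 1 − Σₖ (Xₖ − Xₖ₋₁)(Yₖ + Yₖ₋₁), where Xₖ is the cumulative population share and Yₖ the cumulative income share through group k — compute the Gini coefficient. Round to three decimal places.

0.344

Cumulative income shares Yₖ: 0.0290, 0.1420, 0.3660, 0.6020, 1.0000
Σ (Xₖ−Xₖ₋₁)(Yₖ+Yₖ₋₁) = (1/5)(0.0290+0.0000) + (1/5)(0.1420+0.0290) + (1/5)(0.3660+0.1420) + (1/5)(0.6020+0.3660) + (1/5)(1.0000+0.6020)
  = 0.0058 + 0.0342 + 0.1016 + 0.1936 + 0.3204 = 0.6556
G = 1 − 0.6556 = 0.3444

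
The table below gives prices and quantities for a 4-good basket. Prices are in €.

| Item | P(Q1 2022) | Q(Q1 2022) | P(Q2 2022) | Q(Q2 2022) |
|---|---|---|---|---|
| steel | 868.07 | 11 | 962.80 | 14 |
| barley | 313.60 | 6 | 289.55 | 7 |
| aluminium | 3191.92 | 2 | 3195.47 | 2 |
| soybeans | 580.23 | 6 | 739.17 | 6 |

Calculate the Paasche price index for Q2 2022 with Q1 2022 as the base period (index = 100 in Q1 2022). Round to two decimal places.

Paasche price index uses current-period quantities as weights.
ΣP(Q2 2022)·Q(Q2 2022) = 962.80×14 + 289.55×7 + 3195.47×2 + 739.17×6 = 13479.2 + 2026.85 + 6390.94 + 4435.02 = 26332.01
ΣP(Q1 2022)·Q(Q2 2022) = 868.07×14 + 313.60×7 + 3191.92×2 + 580.23×6 = 12152.98 + 2195.2 + 6383.84 + 3481.38 = 24213.4
Index = 26332.01 / 24213.4 × 100 = 108.7497

108.75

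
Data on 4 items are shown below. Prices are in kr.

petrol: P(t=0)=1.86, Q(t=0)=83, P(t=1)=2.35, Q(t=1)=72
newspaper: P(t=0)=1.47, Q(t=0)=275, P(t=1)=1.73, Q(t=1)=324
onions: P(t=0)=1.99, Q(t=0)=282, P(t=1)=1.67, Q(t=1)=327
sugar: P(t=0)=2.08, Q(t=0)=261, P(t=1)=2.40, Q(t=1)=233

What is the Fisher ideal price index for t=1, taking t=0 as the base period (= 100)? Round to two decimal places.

Laspeyres component (base-period weights):
ΣP(t=1)Q(t=0) = 2.35×83 + 1.73×275 + 1.67×282 + 2.40×261 = 195.05 + 475.75 + 470.94 + 626.4 = 1768.14
ΣP(t=0)Q(t=0) = 1.86×83 + 1.47×275 + 1.99×282 + 2.08×261 = 154.38 + 404.25 + 561.18 + 542.88 = 1662.69
L = 1768.14 / 1662.69 × 100 = 106.3421
Paasche component (current-period weights):
ΣP(t=1)Q(t=1) = 2.35×72 + 1.73×324 + 1.67×327 + 2.40×233 = 169.2 + 560.52 + 546.09 + 559.2 = 1835.01
ΣP(t=0)Q(t=1) = 1.86×72 + 1.47×324 + 1.99×327 + 2.08×233 = 133.92 + 476.28 + 650.73 + 484.64 = 1745.57
P = 1835.01 / 1745.57 × 100 = 105.1238
Fisher = √(L × P) = √(106.3421 × 105.1238) = 105.7312

105.73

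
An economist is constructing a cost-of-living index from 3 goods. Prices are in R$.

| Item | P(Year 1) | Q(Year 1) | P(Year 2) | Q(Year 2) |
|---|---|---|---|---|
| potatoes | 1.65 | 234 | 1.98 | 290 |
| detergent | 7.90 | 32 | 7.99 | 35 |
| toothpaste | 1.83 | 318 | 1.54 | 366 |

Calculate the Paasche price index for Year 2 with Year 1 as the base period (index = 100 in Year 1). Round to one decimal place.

Paasche price index uses current-period quantities as weights.
ΣP(Year 2)·Q(Year 2) = 1.98×290 + 7.99×35 + 1.54×366 = 574.2 + 279.65 + 563.64 = 1417.49
ΣP(Year 1)·Q(Year 2) = 1.65×290 + 7.90×35 + 1.83×366 = 478.5 + 276.5 + 669.78 = 1424.78
Index = 1417.49 / 1424.78 × 100 = 99.4883

99.5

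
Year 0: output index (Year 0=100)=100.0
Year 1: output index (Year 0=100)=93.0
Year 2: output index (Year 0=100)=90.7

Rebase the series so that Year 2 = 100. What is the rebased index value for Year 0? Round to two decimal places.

110.25

Rebased(Year 0) = 100.0 / 90.7 × 100 = 110.2536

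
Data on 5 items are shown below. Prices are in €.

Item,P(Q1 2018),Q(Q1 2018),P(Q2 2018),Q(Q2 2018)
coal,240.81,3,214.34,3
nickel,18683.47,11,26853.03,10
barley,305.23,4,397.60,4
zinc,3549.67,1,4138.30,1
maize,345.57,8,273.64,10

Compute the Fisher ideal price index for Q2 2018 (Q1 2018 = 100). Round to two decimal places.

Laspeyres component (base-period weights):
ΣP(Q2 2018)Q(Q1 2018) = 214.34×3 + 26853.03×11 + 397.60×4 + 4138.30×1 + 273.64×8 = 643.02 + 295383.33 + 1590.4 + 4138.3 + 2189.12 = 303944.17
ΣP(Q1 2018)Q(Q1 2018) = 240.81×3 + 18683.47×11 + 305.23×4 + 3549.67×1 + 345.57×8 = 722.43 + 205518.17 + 1220.92 + 3549.67 + 2764.56 = 213775.75
L = 303944.17 / 213775.75 × 100 = 142.1790
Paasche component (current-period weights):
ΣP(Q2 2018)Q(Q2 2018) = 214.34×3 + 26853.03×10 + 397.60×4 + 4138.30×1 + 273.64×10 = 643.02 + 268530.3 + 1590.4 + 4138.3 + 2736.4 = 277638.42
ΣP(Q1 2018)Q(Q2 2018) = 240.81×3 + 18683.47×10 + 305.23×4 + 3549.67×1 + 345.57×10 = 722.43 + 186834.7 + 1220.92 + 3549.67 + 3455.7 = 195783.42
P = 277638.42 / 195783.42 × 100 = 141.8090
Fisher = √(L × P) = √(142.1790 × 141.8090) = 141.9938

141.99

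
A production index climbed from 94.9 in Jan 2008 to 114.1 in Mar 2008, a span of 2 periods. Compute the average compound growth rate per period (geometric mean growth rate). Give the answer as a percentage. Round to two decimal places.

Growth factor = (114.1/94.9)^(1/2) = (1.202318)^(1/2) = 1.096503
Growth rate = 1.096503 − 1 = 0.096503 = 9.6503%

9.65%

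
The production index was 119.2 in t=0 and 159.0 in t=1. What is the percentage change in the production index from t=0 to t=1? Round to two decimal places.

Change = (159.0 − 119.2) / 119.2 × 100
       = 39.8 / 119.2 × 100 = 33.3893%

33.39%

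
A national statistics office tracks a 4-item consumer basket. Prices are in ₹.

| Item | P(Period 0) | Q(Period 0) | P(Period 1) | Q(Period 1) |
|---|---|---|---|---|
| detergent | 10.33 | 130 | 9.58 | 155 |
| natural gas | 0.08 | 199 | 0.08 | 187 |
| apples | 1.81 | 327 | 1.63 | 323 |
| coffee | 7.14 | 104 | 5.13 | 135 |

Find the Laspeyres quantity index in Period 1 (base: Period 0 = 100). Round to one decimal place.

117.5

Laspeyres quantity index uses base-period prices as weights.
ΣP(Period 0)·Q(Period 1) = 10.33×155 + 0.08×187 + 1.81×323 + 7.14×135 = 1601.15 + 14.96 + 584.63 + 963.9 = 3164.64
ΣP(Period 0)·Q(Period 0) = 10.33×130 + 0.08×199 + 1.81×327 + 7.14×104 = 1342.9 + 15.92 + 591.87 + 742.56 = 2693.25
Index = 3164.64 / 2693.25 × 100 = 117.5026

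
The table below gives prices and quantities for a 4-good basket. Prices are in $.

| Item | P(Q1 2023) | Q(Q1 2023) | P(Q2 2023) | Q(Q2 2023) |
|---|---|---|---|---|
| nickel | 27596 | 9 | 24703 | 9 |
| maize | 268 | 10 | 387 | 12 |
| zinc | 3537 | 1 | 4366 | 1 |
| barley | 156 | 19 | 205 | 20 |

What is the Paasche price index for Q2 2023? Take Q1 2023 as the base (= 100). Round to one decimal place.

Paasche price index uses current-period quantities as weights.
ΣP(Q2 2023)·Q(Q2 2023) = 24703×9 + 387×12 + 4366×1 + 205×20 = 222327 + 4644 + 4366 + 4100 = 235437
ΣP(Q1 2023)·Q(Q2 2023) = 27596×9 + 268×12 + 3537×1 + 156×20 = 248364 + 3216 + 3537 + 3120 = 258237
Index = 235437 / 258237 × 100 = 91.1709

91.2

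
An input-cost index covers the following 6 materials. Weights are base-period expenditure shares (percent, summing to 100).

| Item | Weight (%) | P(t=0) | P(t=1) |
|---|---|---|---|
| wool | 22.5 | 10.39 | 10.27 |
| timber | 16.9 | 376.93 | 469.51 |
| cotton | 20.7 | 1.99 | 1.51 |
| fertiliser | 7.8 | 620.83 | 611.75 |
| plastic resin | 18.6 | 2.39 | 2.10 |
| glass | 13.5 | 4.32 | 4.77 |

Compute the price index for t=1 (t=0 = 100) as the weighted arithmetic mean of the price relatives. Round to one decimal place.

97.9

wool: 22.5 × (10.27/10.39) = 22.5 × 0.988450 = 22.2401
timber: 16.9 × (469.51/376.93) = 16.9 × 1.245616 = 21.0509
cotton: 20.7 × (1.51/1.99) = 20.7 × 0.758794 = 15.7070
fertiliser: 7.8 × (611.75/620.83) = 7.8 × 0.985374 = 7.6859
plastic resin: 18.6 × (2.10/2.39) = 18.6 × 0.878661 = 16.3431
glass: 13.5 × (4.77/4.32) = 13.5 × 1.104167 = 14.9062
Index = Σ wᵢ·(p₁ᵢ/p₀ᵢ) = 22.2401 + 21.0509 + 15.7070 + 7.6859 + 16.3431 + 14.9062 = 97.9333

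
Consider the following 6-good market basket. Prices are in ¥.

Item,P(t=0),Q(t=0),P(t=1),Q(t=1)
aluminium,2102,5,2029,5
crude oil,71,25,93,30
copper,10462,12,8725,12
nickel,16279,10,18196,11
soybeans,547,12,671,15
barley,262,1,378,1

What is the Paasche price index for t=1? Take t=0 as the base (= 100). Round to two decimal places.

100.77

Paasche price index uses current-period quantities as weights.
ΣP(t=1)·Q(t=1) = 2029×5 + 93×30 + 8725×12 + 18196×11 + 671×15 + 378×1 = 10145 + 2790 + 104700 + 200156 + 10065 + 378 = 328234
ΣP(t=0)·Q(t=1) = 2102×5 + 71×30 + 10462×12 + 16279×11 + 547×15 + 262×1 = 10510 + 2130 + 125544 + 179069 + 8205 + 262 = 325720
Index = 328234 / 325720 × 100 = 100.7718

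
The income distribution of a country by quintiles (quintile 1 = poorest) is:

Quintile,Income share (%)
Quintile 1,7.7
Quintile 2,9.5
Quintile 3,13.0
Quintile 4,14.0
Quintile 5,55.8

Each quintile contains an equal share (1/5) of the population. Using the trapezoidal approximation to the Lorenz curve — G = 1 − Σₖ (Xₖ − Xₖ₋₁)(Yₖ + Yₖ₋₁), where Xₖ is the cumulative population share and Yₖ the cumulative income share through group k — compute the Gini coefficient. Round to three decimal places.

0.403

Cumulative income shares Yₖ: 0.0770, 0.1720, 0.3020, 0.4420, 1.0000
Σ (Xₖ−Xₖ₋₁)(Yₖ+Yₖ₋₁) = (1/5)(0.0770+0.0000) + (1/5)(0.1720+0.0770) + (1/5)(0.3020+0.1720) + (1/5)(0.4420+0.3020) + (1/5)(1.0000+0.4420)
  = 0.0154 + 0.0498 + 0.0948 + 0.1488 + 0.2884 = 0.5972
G = 1 − 0.5972 = 0.4028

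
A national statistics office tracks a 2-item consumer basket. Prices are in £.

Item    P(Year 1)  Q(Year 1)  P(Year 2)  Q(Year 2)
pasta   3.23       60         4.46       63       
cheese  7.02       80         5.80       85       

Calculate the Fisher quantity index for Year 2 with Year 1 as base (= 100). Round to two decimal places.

Laspeyres component (base-period weights):
ΣP(Year 1)Q(Year 2) = 3.23×63 + 7.02×85 = 203.49 + 596.7 = 800.19
ΣP(Year 1)Q(Year 1) = 3.23×60 + 7.02×80 = 193.8 + 561.6 = 755.4
L = 800.19 / 755.4 × 100 = 105.9293
Paasche component (current-period weights):
ΣP(Year 2)Q(Year 2) = 4.46×63 + 5.80×85 = 280.98 + 493 = 773.98
ΣP(Year 2)Q(Year 1) = 4.46×60 + 5.80×80 = 267.6 + 464 = 731.6
P = 773.98 / 731.6 × 100 = 105.7928
Fisher = √(L × P) = √(105.9293 × 105.7928) = 105.8610

105.86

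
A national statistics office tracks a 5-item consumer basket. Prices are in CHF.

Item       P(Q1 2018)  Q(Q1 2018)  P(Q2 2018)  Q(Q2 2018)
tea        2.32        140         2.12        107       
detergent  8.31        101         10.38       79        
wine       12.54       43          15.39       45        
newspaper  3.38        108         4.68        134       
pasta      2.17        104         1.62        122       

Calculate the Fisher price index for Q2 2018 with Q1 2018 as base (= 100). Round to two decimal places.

117.06

Laspeyres component (base-period weights):
ΣP(Q2 2018)Q(Q1 2018) = 2.12×140 + 10.38×101 + 15.39×43 + 4.68×108 + 1.62×104 = 296.8 + 1048.38 + 661.77 + 505.44 + 168.48 = 2680.87
ΣP(Q1 2018)Q(Q1 2018) = 2.32×140 + 8.31×101 + 12.54×43 + 3.38×108 + 2.17×104 = 324.8 + 839.31 + 539.22 + 365.04 + 225.68 = 2294.05
L = 2680.87 / 2294.05 × 100 = 116.8619
Paasche component (current-period weights):
ΣP(Q2 2018)Q(Q2 2018) = 2.12×107 + 10.38×79 + 15.39×45 + 4.68×134 + 1.62×122 = 226.84 + 820.02 + 692.55 + 627.12 + 197.64 = 2564.17
ΣP(Q1 2018)Q(Q2 2018) = 2.32×107 + 8.31×79 + 12.54×45 + 3.38×134 + 2.17×122 = 248.24 + 656.49 + 564.3 + 452.92 + 264.74 = 2186.69
P = 2564.17 / 2186.69 × 100 = 117.2626
Fisher = √(L × P) = √(116.8619 × 117.2626) = 117.0621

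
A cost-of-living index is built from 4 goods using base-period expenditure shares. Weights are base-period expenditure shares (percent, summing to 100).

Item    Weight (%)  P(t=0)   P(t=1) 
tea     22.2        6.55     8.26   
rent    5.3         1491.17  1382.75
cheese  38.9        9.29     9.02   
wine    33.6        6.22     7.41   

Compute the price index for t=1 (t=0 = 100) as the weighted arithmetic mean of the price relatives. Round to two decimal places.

tea: 22.2 × (8.26/6.55) = 22.2 × 1.261069 = 27.9957
rent: 5.3 × (1382.75/1491.17) = 5.3 × 0.927292 = 4.9146
cheese: 38.9 × (9.02/9.29) = 38.9 × 0.970936 = 37.7694
wine: 33.6 × (7.41/6.22) = 33.6 × 1.191318 = 40.0283
Index = Σ wᵢ·(p₁ᵢ/p₀ᵢ) = 27.9957 + 4.9146 + 37.7694 + 40.0283 = 110.7081

110.71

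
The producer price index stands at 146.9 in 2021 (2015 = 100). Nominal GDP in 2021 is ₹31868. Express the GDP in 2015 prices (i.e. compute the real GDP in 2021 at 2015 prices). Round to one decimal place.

Real = Nominal ÷ (Index/100) = 31868 ÷ (146.9/100)
     = 31868 ÷ 1.469 = 21693.6692

21693.7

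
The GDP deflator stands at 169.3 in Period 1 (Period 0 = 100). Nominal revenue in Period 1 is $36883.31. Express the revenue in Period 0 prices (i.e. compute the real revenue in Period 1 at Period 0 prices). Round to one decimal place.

Real = Nominal ÷ (Index/100) = 36883.31 ÷ (169.3/100)
     = 36883.31 ÷ 1.693 = 21785.7708

21785.8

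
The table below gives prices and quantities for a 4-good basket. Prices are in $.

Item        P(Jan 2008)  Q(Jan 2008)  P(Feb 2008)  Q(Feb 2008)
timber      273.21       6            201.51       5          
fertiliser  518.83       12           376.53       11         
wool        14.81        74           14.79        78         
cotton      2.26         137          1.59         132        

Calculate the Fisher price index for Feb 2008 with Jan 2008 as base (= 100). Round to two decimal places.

76.16

Laspeyres component (base-period weights):
ΣP(Feb 2008)Q(Jan 2008) = 201.51×6 + 376.53×12 + 14.79×74 + 1.59×137 = 1209.06 + 4518.36 + 1094.46 + 217.83 = 7039.71
ΣP(Jan 2008)Q(Jan 2008) = 273.21×6 + 518.83×12 + 14.81×74 + 2.26×137 = 1639.26 + 6225.96 + 1095.94 + 309.62 = 9270.78
L = 7039.71 / 9270.78 × 100 = 75.9344
Paasche component (current-period weights):
ΣP(Feb 2008)Q(Feb 2008) = 201.51×5 + 376.53×11 + 14.79×78 + 1.59×132 = 1007.55 + 4141.83 + 1153.62 + 209.88 = 6512.88
ΣP(Jan 2008)Q(Feb 2008) = 273.21×5 + 518.83×11 + 14.81×78 + 2.26×132 = 1366.05 + 5707.13 + 1155.18 + 298.32 = 8526.68
P = 6512.88 / 8526.68 × 100 = 76.3824
Fisher = √(L × P) = √(75.9344 × 76.3824) = 76.1580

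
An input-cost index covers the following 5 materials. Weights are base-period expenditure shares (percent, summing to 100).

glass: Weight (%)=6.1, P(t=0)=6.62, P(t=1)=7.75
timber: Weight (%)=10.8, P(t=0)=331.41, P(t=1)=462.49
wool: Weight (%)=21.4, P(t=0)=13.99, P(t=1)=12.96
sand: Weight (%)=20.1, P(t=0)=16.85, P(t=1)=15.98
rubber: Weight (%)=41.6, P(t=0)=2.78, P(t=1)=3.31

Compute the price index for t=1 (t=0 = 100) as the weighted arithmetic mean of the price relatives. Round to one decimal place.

glass: 6.1 × (7.75/6.62) = 6.1 × 1.170695 = 7.1412
timber: 10.8 × (462.49/331.41) = 10.8 × 1.395522 = 15.0716
wool: 21.4 × (12.96/13.99) = 21.4 × 0.926376 = 19.8244
sand: 20.1 × (15.98/16.85) = 20.1 × 0.948368 = 19.0622
rubber: 41.6 × (3.31/2.78) = 41.6 × 1.190647 = 49.5309
Index = Σ wᵢ·(p₁ᵢ/p₀ᵢ) = 7.1412 + 15.0716 + 19.8244 + 19.0622 + 49.5309 = 110.6305

110.6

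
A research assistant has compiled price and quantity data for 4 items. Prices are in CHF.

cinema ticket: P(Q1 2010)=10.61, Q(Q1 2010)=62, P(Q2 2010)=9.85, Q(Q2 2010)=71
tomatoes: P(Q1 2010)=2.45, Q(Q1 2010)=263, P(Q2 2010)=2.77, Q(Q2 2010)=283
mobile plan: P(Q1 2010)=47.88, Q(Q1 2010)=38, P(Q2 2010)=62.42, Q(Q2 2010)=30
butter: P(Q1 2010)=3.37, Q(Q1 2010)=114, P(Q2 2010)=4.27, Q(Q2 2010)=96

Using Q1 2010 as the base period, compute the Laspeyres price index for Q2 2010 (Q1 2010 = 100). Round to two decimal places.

Laspeyres price index uses base-period quantities as weights.
ΣP(Q2 2010)·Q(Q1 2010) = 9.85×62 + 2.77×263 + 62.42×38 + 4.27×114 = 610.7 + 728.51 + 2371.96 + 486.78 = 4197.95
ΣP(Q1 2010)·Q(Q1 2010) = 10.61×62 + 2.45×263 + 47.88×38 + 3.37×114 = 657.82 + 644.35 + 1819.44 + 384.18 = 3505.79
Index = 4197.95 / 3505.79 × 100 = 119.7433

119.74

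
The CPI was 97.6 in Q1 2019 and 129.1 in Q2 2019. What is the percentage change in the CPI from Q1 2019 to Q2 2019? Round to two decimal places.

Change = (129.1 − 97.6) / 97.6 × 100
       = 31.5 / 97.6 × 100 = 32.2746%

32.27%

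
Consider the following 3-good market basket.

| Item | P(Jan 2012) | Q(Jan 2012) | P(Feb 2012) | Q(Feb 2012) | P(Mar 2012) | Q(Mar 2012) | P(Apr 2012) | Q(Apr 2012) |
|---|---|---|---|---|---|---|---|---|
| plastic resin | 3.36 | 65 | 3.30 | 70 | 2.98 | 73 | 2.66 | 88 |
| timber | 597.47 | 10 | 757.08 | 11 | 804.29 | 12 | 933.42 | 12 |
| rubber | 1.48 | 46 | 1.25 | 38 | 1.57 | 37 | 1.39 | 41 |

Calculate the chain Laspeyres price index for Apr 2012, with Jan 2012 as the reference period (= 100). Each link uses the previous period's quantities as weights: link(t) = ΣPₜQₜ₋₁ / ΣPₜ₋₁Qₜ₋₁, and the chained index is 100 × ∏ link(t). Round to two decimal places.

152.98

Link Jan 2012→Feb 2012:
ΣP(Feb 2012)Q(Jan 2012) = 3.30×65 + 757.08×10 + 1.25×46 = 214.5 + 7570.8 + 57.5 = 7842.8
ΣP(Jan 2012)Q(Jan 2012) = 3.36×65 + 597.47×10 + 1.48×46 = 218.4 + 5974.7 + 68.08 = 6261.18
link = 7842.8/6261.18 = 1.252607
Link Feb 2012→Mar 2012:
ΣP(Mar 2012)Q(Feb 2012) = 2.98×70 + 804.29×11 + 1.57×38 = 208.6 + 8847.19 + 59.66 = 9115.45
ΣP(Feb 2012)Q(Feb 2012) = 3.30×70 + 757.08×11 + 1.25×38 = 231 + 8327.88 + 47.5 = 8606.38
link = 9115.45/8606.38 = 1.059150
Link Mar 2012→Apr 2012:
ΣP(Apr 2012)Q(Mar 2012) = 2.66×73 + 933.42×12 + 1.39×37 = 194.18 + 11201.04 + 51.43 = 11446.65
ΣP(Mar 2012)Q(Mar 2012) = 2.98×73 + 804.29×12 + 1.57×37 = 217.54 + 9651.48 + 58.09 = 9927.11
link = 11446.65/9927.11 = 1.153070
Chained index = 100 × 1.252607 × 1.059150 × 1.153070 = 152.9777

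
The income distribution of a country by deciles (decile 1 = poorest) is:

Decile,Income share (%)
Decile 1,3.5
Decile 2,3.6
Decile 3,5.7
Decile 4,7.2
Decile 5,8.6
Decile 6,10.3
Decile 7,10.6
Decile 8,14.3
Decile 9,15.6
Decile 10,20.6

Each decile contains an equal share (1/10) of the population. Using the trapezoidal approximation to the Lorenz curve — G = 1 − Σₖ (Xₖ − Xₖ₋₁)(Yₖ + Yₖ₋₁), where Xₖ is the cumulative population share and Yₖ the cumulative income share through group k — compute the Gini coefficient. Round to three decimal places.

Cumulative income shares Yₖ: 0.0350, 0.0710, 0.1280, 0.2000, 0.2860, 0.3890, 0.4950, 0.6380, 0.7940, 1.0000
Σ (Xₖ−Xₖ₋₁)(Yₖ+Yₖ₋₁) = (1/10)(0.0350+0.0000) + (1/10)(0.0710+0.0350) + (1/10)(0.1280+0.0710) + (1/10)(0.2000+0.1280) + (1/10)(0.2860+0.2000) + (1/10)(0.3890+0.2860) + (1/10)(0.4950+0.3890) + (1/10)(0.6380+0.4950) + (1/10)(0.7940+0.6380) + (1/10)(1.0000+0.7940)
  = 0.0035 + 0.0106 + 0.0199 + 0.0328 + 0.0486 + 0.0675 + 0.0884 + 0.1133 + 0.1432 + 0.1794 = 0.7072
G = 1 − 0.7072 = 0.2928

0.293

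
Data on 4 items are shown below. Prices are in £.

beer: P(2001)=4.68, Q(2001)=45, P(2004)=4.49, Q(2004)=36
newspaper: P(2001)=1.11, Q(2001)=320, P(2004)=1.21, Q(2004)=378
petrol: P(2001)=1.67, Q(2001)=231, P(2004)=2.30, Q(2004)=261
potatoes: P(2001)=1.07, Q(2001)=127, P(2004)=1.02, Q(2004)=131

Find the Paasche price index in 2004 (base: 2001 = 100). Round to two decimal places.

Paasche price index uses current-period quantities as weights.
ΣP(2004)·Q(2004) = 4.49×36 + 1.21×378 + 2.30×261 + 1.02×131 = 161.64 + 457.38 + 600.3 + 133.62 = 1352.94
ΣP(2001)·Q(2004) = 4.68×36 + 1.11×378 + 1.67×261 + 1.07×131 = 168.48 + 419.58 + 435.87 + 140.17 = 1164.1
Index = 1352.94 / 1164.1 × 100 = 116.2220

116.22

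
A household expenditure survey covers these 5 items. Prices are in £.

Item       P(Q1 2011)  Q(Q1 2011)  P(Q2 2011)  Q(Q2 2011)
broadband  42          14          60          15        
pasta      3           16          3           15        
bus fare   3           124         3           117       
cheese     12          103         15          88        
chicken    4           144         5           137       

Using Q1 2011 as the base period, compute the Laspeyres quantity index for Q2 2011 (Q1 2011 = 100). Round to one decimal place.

93.3

Laspeyres quantity index uses base-period prices as weights.
ΣP(Q1 2011)·Q(Q2 2011) = 42×15 + 3×15 + 3×117 + 12×88 + 4×137 = 630 + 45 + 351 + 1056 + 548 = 2630
ΣP(Q1 2011)·Q(Q1 2011) = 42×14 + 3×16 + 3×124 + 12×103 + 4×144 = 588 + 48 + 372 + 1236 + 576 = 2820
Index = 2630 / 2820 × 100 = 93.2624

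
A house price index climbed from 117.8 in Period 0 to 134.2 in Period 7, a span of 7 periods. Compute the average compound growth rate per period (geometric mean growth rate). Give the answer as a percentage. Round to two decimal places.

Growth factor = (134.2/117.8)^(1/7) = (1.139219)^(1/7) = 1.018795
Growth rate = 1.018795 − 1 = 0.018795 = 1.8795%

1.88%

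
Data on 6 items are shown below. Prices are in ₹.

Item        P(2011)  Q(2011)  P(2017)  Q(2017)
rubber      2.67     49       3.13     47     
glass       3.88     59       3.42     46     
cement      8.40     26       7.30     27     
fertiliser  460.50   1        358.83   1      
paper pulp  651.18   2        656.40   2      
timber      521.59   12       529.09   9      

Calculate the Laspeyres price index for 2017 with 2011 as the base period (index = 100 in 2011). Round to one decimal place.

Laspeyres price index uses base-period quantities as weights.
ΣP(2017)·Q(2011) = 3.13×49 + 3.42×59 + 7.30×26 + 358.83×1 + 656.40×2 + 529.09×12 = 153.37 + 201.78 + 189.8 + 358.83 + 1312.8 + 6349.08 = 8565.66
ΣP(2011)·Q(2011) = 2.67×49 + 3.88×59 + 8.40×26 + 460.50×1 + 651.18×2 + 521.59×12 = 130.83 + 228.92 + 218.4 + 460.5 + 1302.36 + 6259.08 = 8600.09
Index = 8565.66 / 8600.09 × 100 = 99.5997

99.6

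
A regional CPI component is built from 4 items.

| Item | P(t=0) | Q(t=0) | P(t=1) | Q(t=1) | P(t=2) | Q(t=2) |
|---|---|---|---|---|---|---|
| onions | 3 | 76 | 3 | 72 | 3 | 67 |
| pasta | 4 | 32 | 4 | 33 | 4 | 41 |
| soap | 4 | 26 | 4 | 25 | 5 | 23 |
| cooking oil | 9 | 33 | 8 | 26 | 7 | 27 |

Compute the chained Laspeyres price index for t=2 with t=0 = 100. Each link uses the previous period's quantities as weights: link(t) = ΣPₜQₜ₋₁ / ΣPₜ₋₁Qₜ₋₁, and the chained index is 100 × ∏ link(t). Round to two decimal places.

Link t=0→t=1:
ΣP(t=1)Q(t=0) = 3×76 + 4×32 + 4×26 + 8×33 = 228 + 128 + 104 + 264 = 724
ΣP(t=0)Q(t=0) = 3×76 + 4×32 + 4×26 + 9×33 = 228 + 128 + 104 + 297 = 757
link = 724/757 = 0.956407
Link t=1→t=2:
ΣP(t=2)Q(t=1) = 3×72 + 4×33 + 5×25 + 7×26 = 216 + 132 + 125 + 182 = 655
ΣP(t=1)Q(t=1) = 3×72 + 4×33 + 4×25 + 8×26 = 216 + 132 + 100 + 208 = 656
link = 655/656 = 0.998476
Chained index = 100 × 0.956407 × 0.998476 = 95.4949

95.49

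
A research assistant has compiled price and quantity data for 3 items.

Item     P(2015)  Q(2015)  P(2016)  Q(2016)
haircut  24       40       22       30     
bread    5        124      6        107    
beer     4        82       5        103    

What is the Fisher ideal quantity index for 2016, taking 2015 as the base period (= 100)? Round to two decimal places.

Laspeyres component (base-period weights):
ΣP(2015)Q(2016) = 24×30 + 5×107 + 4×103 = 720 + 535 + 412 = 1667
ΣP(2015)Q(2015) = 24×40 + 5×124 + 4×82 = 960 + 620 + 328 = 1908
L = 1667 / 1908 × 100 = 87.3690
Paasche component (current-period weights):
ΣP(2016)Q(2016) = 22×30 + 6×107 + 5×103 = 660 + 642 + 515 = 1817
ΣP(2016)Q(2015) = 22×40 + 6×124 + 5×82 = 880 + 744 + 410 = 2034
P = 1817 / 2034 × 100 = 89.3314
Fisher = √(L × P) = √(87.3690 × 89.3314) = 88.3447

88.34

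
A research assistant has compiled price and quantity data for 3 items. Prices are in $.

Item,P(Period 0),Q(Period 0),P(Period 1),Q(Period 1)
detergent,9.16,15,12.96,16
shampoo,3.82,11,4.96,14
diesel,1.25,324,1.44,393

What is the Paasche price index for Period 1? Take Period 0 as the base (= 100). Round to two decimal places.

Paasche price index uses current-period quantities as weights.
ΣP(Period 1)·Q(Period 1) = 12.96×16 + 4.96×14 + 1.44×393 = 207.36 + 69.44 + 565.92 = 842.72
ΣP(Period 0)·Q(Period 1) = 9.16×16 + 3.82×14 + 1.25×393 = 146.56 + 53.48 + 491.25 = 691.29
Index = 842.72 / 691.29 × 100 = 121.9054

121.91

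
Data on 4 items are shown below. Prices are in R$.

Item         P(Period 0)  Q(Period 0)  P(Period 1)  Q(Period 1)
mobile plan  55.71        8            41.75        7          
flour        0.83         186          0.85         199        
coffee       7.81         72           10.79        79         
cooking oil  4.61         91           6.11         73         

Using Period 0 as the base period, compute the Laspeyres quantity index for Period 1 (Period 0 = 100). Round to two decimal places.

95.37

Laspeyres quantity index uses base-period prices as weights.
ΣP(Period 0)·Q(Period 1) = 55.71×7 + 0.83×199 + 7.81×79 + 4.61×73 = 389.97 + 165.17 + 616.99 + 336.53 = 1508.66
ΣP(Period 0)·Q(Period 0) = 55.71×8 + 0.83×186 + 7.81×72 + 4.61×91 = 445.68 + 154.38 + 562.32 + 419.51 = 1581.89
Index = 1508.66 / 1581.89 × 100 = 95.3707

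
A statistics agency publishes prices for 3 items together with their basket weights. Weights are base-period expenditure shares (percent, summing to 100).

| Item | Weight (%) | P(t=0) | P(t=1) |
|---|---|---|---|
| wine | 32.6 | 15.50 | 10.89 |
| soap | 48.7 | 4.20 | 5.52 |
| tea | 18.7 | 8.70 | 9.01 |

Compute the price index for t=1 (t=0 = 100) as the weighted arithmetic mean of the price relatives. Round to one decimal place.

wine: 32.6 × (10.89/15.50) = 32.6 × 0.702581 = 22.9041
soap: 48.7 × (5.52/4.20) = 48.7 × 1.314286 = 64.0057
tea: 18.7 × (9.01/8.70) = 18.7 × 1.035632 = 19.3663
Index = Σ wᵢ·(p₁ᵢ/p₀ᵢ) = 22.9041 + 64.0057 + 19.3663 = 106.2762

106.3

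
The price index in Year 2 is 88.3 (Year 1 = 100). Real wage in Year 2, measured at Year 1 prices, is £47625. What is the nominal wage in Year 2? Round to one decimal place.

Nominal = Real × (Index/100) = 47625 × (88.3/100)
        = 47625 × 0.883 = 42052.8750

42052.9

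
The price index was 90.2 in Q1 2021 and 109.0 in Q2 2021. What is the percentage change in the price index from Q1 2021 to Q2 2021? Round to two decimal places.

20.84%

Change = (109.0 − 90.2) / 90.2 × 100
       = 18.8 / 90.2 × 100 = 20.8426%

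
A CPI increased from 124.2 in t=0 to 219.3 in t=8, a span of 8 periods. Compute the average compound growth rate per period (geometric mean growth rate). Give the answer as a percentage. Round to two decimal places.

7.37%

Growth factor = (219.3/124.2)^(1/8) = (1.765700)^(1/8) = 1.073655
Growth rate = 1.073655 − 1 = 0.073655 = 7.3655%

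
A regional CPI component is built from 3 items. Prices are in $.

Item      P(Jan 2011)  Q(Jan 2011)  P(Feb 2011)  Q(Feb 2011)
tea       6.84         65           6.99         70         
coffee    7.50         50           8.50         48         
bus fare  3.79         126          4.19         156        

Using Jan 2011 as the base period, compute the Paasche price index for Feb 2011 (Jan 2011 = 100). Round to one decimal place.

108.5

Paasche price index uses current-period quantities as weights.
ΣP(Feb 2011)·Q(Feb 2011) = 6.99×70 + 8.50×48 + 4.19×156 = 489.3 + 408 + 653.64 = 1550.94
ΣP(Jan 2011)·Q(Feb 2011) = 6.84×70 + 7.50×48 + 3.79×156 = 478.8 + 360 + 591.24 = 1430.04
Index = 1550.94 / 1430.04 × 100 = 108.4543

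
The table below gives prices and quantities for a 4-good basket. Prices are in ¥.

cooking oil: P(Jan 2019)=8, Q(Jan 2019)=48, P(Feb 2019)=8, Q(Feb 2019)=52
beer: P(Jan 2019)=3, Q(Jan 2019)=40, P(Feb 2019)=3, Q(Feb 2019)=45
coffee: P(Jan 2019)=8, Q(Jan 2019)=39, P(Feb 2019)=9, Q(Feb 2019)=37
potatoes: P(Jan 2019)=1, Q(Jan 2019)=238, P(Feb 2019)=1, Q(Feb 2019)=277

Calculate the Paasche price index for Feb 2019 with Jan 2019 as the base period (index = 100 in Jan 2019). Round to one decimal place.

Paasche price index uses current-period quantities as weights.
ΣP(Feb 2019)·Q(Feb 2019) = 8×52 + 3×45 + 9×37 + 1×277 = 416 + 135 + 333 + 277 = 1161
ΣP(Jan 2019)·Q(Feb 2019) = 8×52 + 3×45 + 8×37 + 1×277 = 416 + 135 + 296 + 277 = 1124
Index = 1161 / 1124 × 100 = 103.2918

103.3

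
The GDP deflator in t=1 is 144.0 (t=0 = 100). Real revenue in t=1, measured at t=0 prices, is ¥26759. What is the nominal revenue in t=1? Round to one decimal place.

Nominal = Real × (Index/100) = 26759 × (144.0/100)
        = 26759 × 1.440 = 38532.9600

38533.0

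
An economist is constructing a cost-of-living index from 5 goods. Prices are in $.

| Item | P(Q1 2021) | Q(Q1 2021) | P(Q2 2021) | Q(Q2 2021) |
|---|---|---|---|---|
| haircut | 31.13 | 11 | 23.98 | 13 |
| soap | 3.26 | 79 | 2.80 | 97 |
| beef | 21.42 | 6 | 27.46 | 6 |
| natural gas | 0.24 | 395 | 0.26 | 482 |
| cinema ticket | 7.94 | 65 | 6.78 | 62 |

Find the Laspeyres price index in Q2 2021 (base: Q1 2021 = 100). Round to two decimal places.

Laspeyres price index uses base-period quantities as weights.
ΣP(Q2 2021)·Q(Q1 2021) = 23.98×11 + 2.80×79 + 27.46×6 + 0.26×395 + 6.78×65 = 263.78 + 221.2 + 164.76 + 102.7 + 440.7 = 1193.14
ΣP(Q1 2021)·Q(Q1 2021) = 31.13×11 + 3.26×79 + 21.42×6 + 0.24×395 + 7.94×65 = 342.43 + 257.54 + 128.52 + 94.8 + 516.1 = 1339.39
Index = 1193.14 / 1339.39 × 100 = 89.0809

89.08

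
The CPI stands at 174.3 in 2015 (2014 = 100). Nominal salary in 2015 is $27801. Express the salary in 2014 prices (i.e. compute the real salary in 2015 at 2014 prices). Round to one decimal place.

Real = Nominal ÷ (Index/100) = 27801 ÷ (174.3/100)
     = 27801 ÷ 1.743 = 15950.0861

15950.1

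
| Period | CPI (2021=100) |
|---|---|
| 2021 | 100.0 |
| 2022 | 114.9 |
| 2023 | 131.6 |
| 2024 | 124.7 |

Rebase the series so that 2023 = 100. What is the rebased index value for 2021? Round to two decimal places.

75.99

Rebased(2021) = 100.0 / 131.6 × 100 = 75.9878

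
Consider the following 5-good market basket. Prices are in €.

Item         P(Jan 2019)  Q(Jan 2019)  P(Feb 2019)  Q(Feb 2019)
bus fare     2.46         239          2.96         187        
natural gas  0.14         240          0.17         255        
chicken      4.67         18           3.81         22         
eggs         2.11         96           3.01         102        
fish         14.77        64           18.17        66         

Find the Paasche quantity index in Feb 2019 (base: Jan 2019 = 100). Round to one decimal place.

96.4

Paasche quantity index uses current-period prices as weights.
ΣP(Feb 2019)·Q(Feb 2019) = 2.96×187 + 0.17×255 + 3.81×22 + 3.01×102 + 18.17×66 = 553.52 + 43.35 + 83.82 + 307.02 + 1199.22 = 2186.93
ΣP(Feb 2019)·Q(Jan 2019) = 2.96×239 + 0.17×240 + 3.81×18 + 3.01×96 + 18.17×64 = 707.44 + 40.8 + 68.58 + 288.96 + 1162.88 = 2268.66
Index = 2186.93 / 2268.66 × 100 = 96.3974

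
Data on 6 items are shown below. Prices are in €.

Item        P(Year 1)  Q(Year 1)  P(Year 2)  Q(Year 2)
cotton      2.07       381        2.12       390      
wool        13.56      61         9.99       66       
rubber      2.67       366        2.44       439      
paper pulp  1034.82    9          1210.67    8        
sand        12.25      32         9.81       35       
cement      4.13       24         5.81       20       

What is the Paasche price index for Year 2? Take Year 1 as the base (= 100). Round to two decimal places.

Paasche price index uses current-period quantities as weights.
ΣP(Year 2)·Q(Year 2) = 2.12×390 + 9.99×66 + 2.44×439 + 1210.67×8 + 9.81×35 + 5.81×20 = 826.8 + 659.34 + 1071.16 + 9685.36 + 343.35 + 116.2 = 12702.21
ΣP(Year 1)·Q(Year 2) = 2.07×390 + 13.56×66 + 2.67×439 + 1034.82×8 + 12.25×35 + 4.13×20 = 807.3 + 894.96 + 1172.13 + 8278.56 + 428.75 + 82.6 = 11664.3
Index = 12702.21 / 11664.3 × 100 = 108.8982

108.90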